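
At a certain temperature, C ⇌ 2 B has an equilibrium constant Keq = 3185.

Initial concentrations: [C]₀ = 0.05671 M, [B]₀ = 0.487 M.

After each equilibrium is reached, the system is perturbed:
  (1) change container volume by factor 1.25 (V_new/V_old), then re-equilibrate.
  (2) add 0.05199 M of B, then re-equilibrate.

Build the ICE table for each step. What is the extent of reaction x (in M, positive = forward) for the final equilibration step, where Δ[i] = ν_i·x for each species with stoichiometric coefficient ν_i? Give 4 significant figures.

Q₀ = 4.182 vs Keq = 3185 ⇒ Q<K, forward
Step 1:
                  C         B
  init      0.05671     0.487
  Δ         -0.0566    0.1132
  eq      1.1310e-04    0.6002
  solve Keq expr → x = 0.0566; check Q = 3185
Then change container volume by factor 1.25 (V_new/V_old).
Step 2:
                  C         B
  init    9.0482e-05    0.4802
  Δ       -1.8086e-05 3.6171e-05
  eq      7.2397e-05    0.4802
  solve Keq expr → x = 1.8086e-05; check Q = 3185
Then add 0.05199 M of B.
Step 3:
                  C         B
  init    7.2397e-05    0.5322
  Δ       1.6514e-05 -3.3029e-05
  eq      8.8911e-05    0.5321
  solve Keq expr → x = -1.6514e-05; check Q = 3185

x = -1.6514e-05 M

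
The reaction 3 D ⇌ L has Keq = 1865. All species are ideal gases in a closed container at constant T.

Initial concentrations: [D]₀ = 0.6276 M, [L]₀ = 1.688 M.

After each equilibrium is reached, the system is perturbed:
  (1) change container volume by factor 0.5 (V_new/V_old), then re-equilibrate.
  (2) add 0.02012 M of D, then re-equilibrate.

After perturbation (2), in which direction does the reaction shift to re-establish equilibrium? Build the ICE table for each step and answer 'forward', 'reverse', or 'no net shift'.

Q₀ = 6.828 vs Keq = 1865 ⇒ Q<K, forward
Step 1:
                   D          L
  Initial     0.6276      1.688
  Change     -0.5276     0.1759
  Equil      0.09998      1.864
  solve Keq expr → x = 0.1759; check Q = 1865
Then change container volume by factor 0.5 (V_new/V_old).
Step 2:
                   D          L
  Initial        0.2      3.728
  Change    -0.07372    0.02457
  Equil       0.1262      3.752
  solve Keq expr → x = 0.02457; check Q = 1865
Then add 0.02012 M of D.
Step 3:
                   D          L
  Initial     0.1464      3.752
  Change    -0.02005   0.006682
  Equil       0.1263      3.759
  solve Keq expr → x = 0.006682; check Q = 1865

Direction: forward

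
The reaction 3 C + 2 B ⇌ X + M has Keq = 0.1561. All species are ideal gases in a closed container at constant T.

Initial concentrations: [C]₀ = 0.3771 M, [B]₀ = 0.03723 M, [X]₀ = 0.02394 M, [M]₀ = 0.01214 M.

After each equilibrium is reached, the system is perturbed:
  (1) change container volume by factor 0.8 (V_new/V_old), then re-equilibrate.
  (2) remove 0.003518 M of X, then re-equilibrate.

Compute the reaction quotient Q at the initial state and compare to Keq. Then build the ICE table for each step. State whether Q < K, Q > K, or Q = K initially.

Q₀ = 3.91; Q > K (proceeds reverse)

Q₀ = 3.91 vs Keq = 0.1561 ⇒ Q>K, reverse
Step 1:
                    C           B           X           M
  Initial      0.3771     0.03723     0.02394     0.01214
  Change      0.02928     0.01952    -0.00976    -0.00976
  Equil        0.4064     0.05675     0.01418     0.00238
  solve Keq expr → x = -0.00976; check Q = 0.1561
Then change container volume by factor 0.8 (V_new/V_old).
Step 2:
                    C           B           X           M
  Initial       0.508     0.07094     0.01772    0.002974
  Change    -0.005076   -0.003384    0.001692    0.001692
  Equil        0.5029     0.06755     0.01942    0.004666
  solve Keq expr → x = 0.001692; check Q = 0.1561
Then remove 0.003518 M of X.
Step 3:
                    C           B           X           M
  Initial      0.5029     0.06755      0.0159    0.004666
  Change    -0.001757   -0.001171  5.8569e-04  5.8569e-04
  Equil        0.5011     0.06638     0.01648    0.005252
  solve Keq expr → x = 5.8569e-04; check Q = 0.1561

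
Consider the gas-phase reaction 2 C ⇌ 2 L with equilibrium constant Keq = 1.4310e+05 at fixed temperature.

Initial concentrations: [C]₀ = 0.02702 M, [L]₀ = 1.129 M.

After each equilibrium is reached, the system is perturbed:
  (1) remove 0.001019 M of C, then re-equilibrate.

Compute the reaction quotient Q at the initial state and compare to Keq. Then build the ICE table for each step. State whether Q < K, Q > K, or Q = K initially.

Q₀ = 1746; Q < K (proceeds forward)

Q₀ = 1746 vs Keq = 1.4310e+05 ⇒ Q<K, forward
Step 1:
                    C           L
  init        0.02702       1.129
  Δ          -0.02397     0.02397
  eq         0.003048       1.153
  solve Keq expr → x = 0.01199; check Q = 1.4310e+05
Then remove 0.001019 M of C.
Step 2:
                    C           L
  init       0.002029       1.153
  Δ          0.001016   -0.001016
  eq         0.003045       1.152
  solve Keq expr → x = -5.0816e-04; check Q = 1.4310e+05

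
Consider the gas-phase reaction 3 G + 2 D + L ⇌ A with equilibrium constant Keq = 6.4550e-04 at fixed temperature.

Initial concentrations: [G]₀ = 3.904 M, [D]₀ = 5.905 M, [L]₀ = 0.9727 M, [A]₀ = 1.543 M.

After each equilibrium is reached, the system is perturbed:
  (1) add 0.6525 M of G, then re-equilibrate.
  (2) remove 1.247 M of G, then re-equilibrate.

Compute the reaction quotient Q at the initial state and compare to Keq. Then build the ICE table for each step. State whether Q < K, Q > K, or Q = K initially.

Q₀ = 7.6457e-04 vs Keq = 6.4550e-04 ⇒ Q>K, reverse
Step 1:
                  G         D         L         A
  Initial     3.904     5.905    0.9727     1.543
  Change     0.1101   0.07342   0.03671  -0.03671
  Equil       4.014     5.978     1.009     1.506
  solve Keq expr → x = -0.03671; check Q = 6.4550e-04
Then add 0.6525 M of G.
Step 2:
                  G         D         L         A
  Initial     4.667     5.978     1.009     1.506
  Change    -0.3106   -0.2071   -0.1035    0.1035
  Equil       4.356     5.771    0.9059      1.61
  solve Keq expr → x = 0.1035; check Q = 6.4550e-04
Then remove 1.247 M of G.
Step 3:
                  G         D         L         A
  Initial     3.109     5.771    0.9059      1.61
  Change     0.6104    0.4069    0.2035   -0.2035
  Equil       3.719     6.178     1.109     1.406
  solve Keq expr → x = -0.2035; check Q = 6.4550e-04

Q₀ = 7.6457e-04; Q > K (proceeds reverse)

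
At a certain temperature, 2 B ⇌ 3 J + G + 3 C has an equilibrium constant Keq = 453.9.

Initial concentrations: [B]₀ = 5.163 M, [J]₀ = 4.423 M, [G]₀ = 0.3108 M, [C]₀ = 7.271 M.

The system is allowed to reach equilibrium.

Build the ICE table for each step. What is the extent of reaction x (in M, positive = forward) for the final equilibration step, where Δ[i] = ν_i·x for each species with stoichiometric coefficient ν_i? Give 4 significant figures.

Q₀ = 387.8 vs Keq = 453.9 ⇒ Q<K, forward
Step 1:
                    B           J           G           C
  Initial       5.163       4.423      0.3108       7.271
  Change     -0.04409     0.06614     0.02205     0.06614
  Equil         5.119       4.489      0.3328       7.337
  solve Keq expr → x = 0.02205; check Q = 453.9

x = 0.02205 M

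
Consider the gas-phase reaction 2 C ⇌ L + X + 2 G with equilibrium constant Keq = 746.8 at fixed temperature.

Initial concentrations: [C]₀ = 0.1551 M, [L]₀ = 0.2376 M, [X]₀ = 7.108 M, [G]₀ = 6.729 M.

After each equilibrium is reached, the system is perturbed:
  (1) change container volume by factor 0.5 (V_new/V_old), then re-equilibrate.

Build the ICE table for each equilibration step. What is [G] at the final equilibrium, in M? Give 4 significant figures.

Q₀ = 3179 vs Keq = 746.8 ⇒ Q>K, reverse
Step 1:
                   C          L          X          G
  init        0.1551     0.2376      7.108      6.729
  Δ           0.1168   -0.05842   -0.05842    -0.1168
  eq          0.2719     0.1792       7.05      6.612
  solve Keq expr → x = -0.05842; check Q = 746.8
Then change container volume by factor 0.5 (V_new/V_old).
Step 2:
                   C          L          X          G
  init        0.5439     0.3584       14.1      13.22
  Δ           0.2815    -0.1408    -0.1408    -0.2815
  eq          0.8254     0.2176      13.96      12.94
  solve Keq expr → x = -0.1408; check Q = 746.8

[G]_eq = 12.94 M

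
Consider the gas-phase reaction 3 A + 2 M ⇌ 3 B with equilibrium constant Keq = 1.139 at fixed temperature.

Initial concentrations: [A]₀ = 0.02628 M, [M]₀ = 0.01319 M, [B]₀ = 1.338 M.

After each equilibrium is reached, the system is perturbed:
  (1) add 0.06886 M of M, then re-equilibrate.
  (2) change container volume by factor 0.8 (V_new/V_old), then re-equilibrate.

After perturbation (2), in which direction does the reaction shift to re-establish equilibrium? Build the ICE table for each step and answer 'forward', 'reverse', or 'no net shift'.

Q₀ = 7.5858e+08 vs Keq = 1.139 ⇒ Q>K, reverse
Step 1:
                    A           M           B
  init        0.02628     0.01319       1.338
  Δ             0.782      0.5213      -0.782
  eq           0.8083      0.5345       0.556
  solve Keq expr → x = -0.2607; check Q = 1.139
Then add 0.06886 M of M.
Step 2:
                    A           M           B
  init         0.8083      0.6034       0.556
  Δ          -0.02146    -0.01431     0.02146
  eq           0.7868      0.5891      0.5774
  solve Keq expr → x = 0.007154; check Q = 1.139
Then change container volume by factor 0.8 (V_new/V_old).
Step 3:
                    A           M           B
  init         0.9835      0.7364      0.7218
  Δ          -0.04958    -0.03305     0.04958
  eq            0.934      0.7033      0.7714
  solve Keq expr → x = 0.01653; check Q = 1.139

Direction: forward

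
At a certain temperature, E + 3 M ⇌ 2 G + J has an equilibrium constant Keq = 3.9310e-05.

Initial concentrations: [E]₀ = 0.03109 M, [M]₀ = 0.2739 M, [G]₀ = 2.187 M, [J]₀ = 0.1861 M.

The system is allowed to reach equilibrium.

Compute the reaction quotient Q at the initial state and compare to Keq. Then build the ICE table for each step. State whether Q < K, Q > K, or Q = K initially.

Q₀ = 1393; Q > K (proceeds reverse)

Q₀ = 1393 vs Keq = 3.9310e-05 ⇒ Q>K, reverse
Step 1:
                    E           M           G           J
  I           0.03109      0.2739       2.187      0.1861
  C            0.1861      0.5583     -0.3722     -0.1861
  E            0.2172      0.8322       1.815  1.4940e-06
  solve Keq expr → x = -0.1861; check Q = 3.9310e-05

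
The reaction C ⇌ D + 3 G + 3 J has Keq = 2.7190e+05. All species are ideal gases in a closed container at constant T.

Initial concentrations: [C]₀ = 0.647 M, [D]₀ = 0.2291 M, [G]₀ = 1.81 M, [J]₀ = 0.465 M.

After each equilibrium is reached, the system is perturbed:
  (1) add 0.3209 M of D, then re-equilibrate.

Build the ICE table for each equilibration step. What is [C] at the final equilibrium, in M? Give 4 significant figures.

Q₀ = 0.2111 vs Keq = 2.7190e+05 ⇒ Q<K, forward
Step 1:
                   C          D          G          J
  Initial      0.647     0.2291       1.81      0.465
  Change     -0.6447     0.6447      1.934      1.934
  Equil     0.002329     0.8738      3.744      2.399
  solve Keq expr → x = 0.6447; check Q = 2.7190e+05
Then add 0.3209 M of D.
Step 2:
                   C          D          G          J
  Initial   0.002329      1.195      3.744      2.399
  Change  8.3663e-04 -8.3663e-04   -0.00251   -0.00251
  Equil     0.003165      1.194      3.742      2.397
  solve Keq expr → x = -8.3663e-04; check Q = 2.7190e+05

[C]_eq = 0.003165 M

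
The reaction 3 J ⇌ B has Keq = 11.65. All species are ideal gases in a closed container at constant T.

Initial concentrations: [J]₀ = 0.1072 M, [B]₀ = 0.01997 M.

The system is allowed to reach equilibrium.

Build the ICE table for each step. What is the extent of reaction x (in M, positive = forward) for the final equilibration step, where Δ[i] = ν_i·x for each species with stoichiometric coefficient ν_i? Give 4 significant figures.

Q₀ = 16.21 vs Keq = 11.65 ⇒ Q>K, reverse
Step 1:
                    J           B
  I            0.1072     0.01997
  C          0.007361   -0.002454
  E            0.1146     0.01752
  solve Keq expr → x = -0.002454; check Q = 11.65

x = -0.002454 M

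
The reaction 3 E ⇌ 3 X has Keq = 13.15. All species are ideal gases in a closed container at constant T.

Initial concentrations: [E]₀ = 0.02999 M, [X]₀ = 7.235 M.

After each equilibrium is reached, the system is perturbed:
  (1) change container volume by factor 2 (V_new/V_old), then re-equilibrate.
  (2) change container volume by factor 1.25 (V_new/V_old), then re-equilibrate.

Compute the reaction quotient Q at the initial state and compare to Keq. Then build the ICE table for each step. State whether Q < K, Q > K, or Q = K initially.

Q₀ = 1.4041e+07; Q > K (proceeds reverse)

Q₀ = 1.4041e+07 vs Keq = 13.15 ⇒ Q>K, reverse
Step 1:
                   E          X
  Initial    0.02999      7.235
  Change       2.132     -2.132
  Equil        2.162      5.103
  solve Keq expr → x = -0.7107; check Q = 13.15
Then change container volume by factor 2 (V_new/V_old).
Step 2:
                   E          X
  Initial      1.081      2.552
  Change           0          0
  Equil        1.081      2.552
  solve Keq expr → x = 0; check Q = 13.15
Then change container volume by factor 1.25 (V_new/V_old).
Step 3:
                   E          X
  Initial     0.8648      2.041
  Change           0          0
  Equil       0.8648      2.041
  solve Keq expr → x = 0; check Q = 13.15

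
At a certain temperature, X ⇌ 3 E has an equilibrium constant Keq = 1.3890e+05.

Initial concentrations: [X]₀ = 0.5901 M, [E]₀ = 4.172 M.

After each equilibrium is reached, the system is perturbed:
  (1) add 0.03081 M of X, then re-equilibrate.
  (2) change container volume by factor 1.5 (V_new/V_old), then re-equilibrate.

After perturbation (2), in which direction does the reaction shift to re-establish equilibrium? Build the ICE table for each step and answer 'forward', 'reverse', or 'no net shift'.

Direction: forward

Q₀ = 123.1 vs Keq = 1.3890e+05 ⇒ Q<K, forward
Step 1:
                    X           E
  init         0.5901       4.172
  Δ           -0.5886       1.766
  eq         0.001507       5.938
  solve Keq expr → x = 0.5886; check Q = 1.3890e+05
Then add 0.03081 M of X.
Step 2:
                    X           E
  init        0.03232       5.938
  Δ          -0.03074     0.09222
  eq         0.001579        6.03
  solve Keq expr → x = 0.03074; check Q = 1.3890e+05
Then change container volume by factor 1.5 (V_new/V_old).
Step 3:
                    X           E
  init       0.001052        4.02
  Δ       -5.8402e-04    0.001752
  eq       4.6832e-04       4.022
  solve Keq expr → x = 5.8402e-04; check Q = 1.3890e+05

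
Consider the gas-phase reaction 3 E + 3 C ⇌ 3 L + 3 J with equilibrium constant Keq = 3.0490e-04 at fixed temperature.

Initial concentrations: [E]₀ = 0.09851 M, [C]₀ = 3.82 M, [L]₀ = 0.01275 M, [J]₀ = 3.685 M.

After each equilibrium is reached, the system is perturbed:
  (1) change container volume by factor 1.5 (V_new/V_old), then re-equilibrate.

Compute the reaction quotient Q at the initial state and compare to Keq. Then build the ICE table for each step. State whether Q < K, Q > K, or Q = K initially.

Q₀ = 0.001946 vs Keq = 3.0490e-04 ⇒ Q>K, reverse
Step 1:
                    E           C           L           J
  Initial     0.09851        3.82     0.01275       3.685
  Change     0.005474    0.005474   -0.005474   -0.005474
  Equil         0.104       3.825    0.007276        3.68
  solve Keq expr → x = -0.001825; check Q = 3.0490e-04
Then change container volume by factor 1.5 (V_new/V_old).
Step 2:
                    E           C           L           J
  Initial     0.06932        2.55    0.004851       2.453
  Change            0           0           0           0
  Equil       0.06932        2.55    0.004851       2.453
  solve Keq expr → x = 0; check Q = 3.0490e-04

Q₀ = 0.001946; Q > K (proceeds reverse)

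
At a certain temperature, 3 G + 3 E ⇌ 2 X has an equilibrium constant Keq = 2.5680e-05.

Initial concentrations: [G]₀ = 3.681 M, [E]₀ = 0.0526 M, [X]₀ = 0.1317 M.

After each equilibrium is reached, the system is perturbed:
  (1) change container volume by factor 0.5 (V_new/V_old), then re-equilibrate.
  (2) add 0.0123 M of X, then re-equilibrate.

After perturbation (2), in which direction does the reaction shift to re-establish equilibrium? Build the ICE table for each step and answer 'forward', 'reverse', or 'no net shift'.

Direction: reverse

Q₀ = 2.39 vs Keq = 2.5680e-05 ⇒ Q>K, reverse
Step 1:
                    G           E           X
  I             3.681      0.0526      0.1317
  C            0.1906      0.1906     -0.1271
  E             3.872      0.2432     0.00463
  solve Keq expr → x = -0.06353; check Q = 2.5680e-05
Then change container volume by factor 0.5 (V_new/V_old).
Step 2:
                    G           E           X
  I             7.743      0.4864     0.00926
  C          -0.03538    -0.03538     0.02359
  E             7.708       0.451     0.03285
  solve Keq expr → x = 0.01179; check Q = 2.5680e-05
Then add 0.0123 M of X.
Step 3:
                    G           E           X
  I             7.708       0.451     0.04515
  C            0.0157      0.0157    -0.01046
  E             7.724      0.4667     0.03468
  solve Keq expr → x = -0.005232; check Q = 2.5680e-05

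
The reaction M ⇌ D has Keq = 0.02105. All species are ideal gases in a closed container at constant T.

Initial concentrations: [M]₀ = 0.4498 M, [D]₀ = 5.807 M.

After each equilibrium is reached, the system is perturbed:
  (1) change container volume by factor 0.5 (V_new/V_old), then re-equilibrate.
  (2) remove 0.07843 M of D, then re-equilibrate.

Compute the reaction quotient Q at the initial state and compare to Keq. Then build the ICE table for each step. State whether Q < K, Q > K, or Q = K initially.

Q₀ = 12.91 vs Keq = 0.02105 ⇒ Q>K, reverse
Step 1:
                    M           D
  Initial      0.4498       5.807
  Change        5.678      -5.678
  Equil         6.128       0.129
  solve Keq expr → x = -5.678; check Q = 0.02105
Then change container volume by factor 0.5 (V_new/V_old).
Step 2:
                    M           D
  Initial       12.26       0.258
  Change            0           0
  Equil         12.26       0.258
  solve Keq expr → x = 0; check Q = 0.02105
Then remove 0.07843 M of D.
Step 3:
                    M           D
  Initial       12.26      0.1796
  Change     -0.07681     0.07681
  Equil         12.18      0.2564
  solve Keq expr → x = 0.07681; check Q = 0.02105

Q₀ = 12.91; Q > K (proceeds reverse)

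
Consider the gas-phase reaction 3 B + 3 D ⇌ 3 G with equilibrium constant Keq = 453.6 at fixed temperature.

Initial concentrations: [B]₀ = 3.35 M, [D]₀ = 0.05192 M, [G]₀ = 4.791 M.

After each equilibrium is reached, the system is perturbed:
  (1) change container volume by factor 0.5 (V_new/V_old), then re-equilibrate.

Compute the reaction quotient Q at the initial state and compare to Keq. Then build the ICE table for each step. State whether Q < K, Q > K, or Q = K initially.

Q₀ = 2.0900e+04 vs Keq = 453.6 ⇒ Q>K, reverse
Step 1:
                    B           D           G
  Initial        3.35     0.05192       4.791
  Change        0.123       0.123      -0.123
  Equil         3.473      0.1749       4.668
  solve Keq expr → x = -0.041; check Q = 453.6
Then change container volume by factor 0.5 (V_new/V_old).
Step 2:
                    B           D           G
  Initial       6.946      0.3499       9.336
  Change      -0.1674     -0.1674      0.1674
  Equil         6.779      0.1825       9.503
  solve Keq expr → x = 0.0558; check Q = 453.6

Q₀ = 2.0900e+04; Q > K (proceeds reverse)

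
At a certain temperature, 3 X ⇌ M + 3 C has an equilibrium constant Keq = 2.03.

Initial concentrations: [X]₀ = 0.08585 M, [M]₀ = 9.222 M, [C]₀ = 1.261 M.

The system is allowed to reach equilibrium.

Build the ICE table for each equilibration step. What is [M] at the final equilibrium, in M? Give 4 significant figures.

[M]_eq = 8.972 M

Q₀ = 2.9225e+04 vs Keq = 2.03 ⇒ Q>K, reverse
Step 1:
                    X           M           C
  Initial     0.08585       9.222       1.261
  Change        0.751     -0.2503      -0.751
  Equil        0.8369       8.972        0.51
  solve Keq expr → x = -0.2503; check Q = 2.03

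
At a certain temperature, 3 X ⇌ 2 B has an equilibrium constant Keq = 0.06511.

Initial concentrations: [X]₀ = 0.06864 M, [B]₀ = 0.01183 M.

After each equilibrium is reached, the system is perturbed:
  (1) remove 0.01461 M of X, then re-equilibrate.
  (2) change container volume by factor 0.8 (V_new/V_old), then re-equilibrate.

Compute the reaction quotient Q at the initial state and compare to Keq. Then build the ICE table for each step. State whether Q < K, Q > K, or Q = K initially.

Q₀ = 0.4328; Q > K (proceeds reverse)

Q₀ = 0.4328 vs Keq = 0.06511 ⇒ Q>K, reverse
Step 1:
                    X           B
  I           0.06864     0.01183
  C          0.009401   -0.006267
  E           0.07804    0.005563
  solve Keq expr → x = -0.003134; check Q = 0.06511
Then remove 0.01461 M of X.
Step 2:
                    X           B
  I           0.06343    0.005563
  C          0.001946   -0.001298
  E           0.06538    0.004265
  solve Keq expr → x = -6.4877e-04; check Q = 0.06511
Then change container volume by factor 0.8 (V_new/V_old).
Step 3:
                    X           B
  I           0.08172    0.005332
  C       -8.1119e-04  5.4079e-04
  E           0.08091    0.005873
  solve Keq expr → x = 2.7040e-04; check Q = 0.06511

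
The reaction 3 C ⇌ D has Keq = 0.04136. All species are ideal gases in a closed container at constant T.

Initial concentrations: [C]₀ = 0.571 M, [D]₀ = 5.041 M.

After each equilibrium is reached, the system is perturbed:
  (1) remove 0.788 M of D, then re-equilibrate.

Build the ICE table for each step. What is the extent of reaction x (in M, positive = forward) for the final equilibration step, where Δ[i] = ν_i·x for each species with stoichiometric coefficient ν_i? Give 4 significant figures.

Q₀ = 27.08 vs Keq = 0.04136 ⇒ Q>K, reverse
Step 1:
                   C          D
  Initial      0.571      5.041
  Change       3.916     -1.305
  Equil        4.487      3.736
  solve Keq expr → x = -1.305; check Q = 0.04136
Then remove 0.788 M of D.
Step 2:
                   C          D
  Initial      4.487      2.948
  Change     -0.2951    0.09836
  Equil        4.192      3.046
  solve Keq expr → x = 0.09836; check Q = 0.04136

x = 0.09836 M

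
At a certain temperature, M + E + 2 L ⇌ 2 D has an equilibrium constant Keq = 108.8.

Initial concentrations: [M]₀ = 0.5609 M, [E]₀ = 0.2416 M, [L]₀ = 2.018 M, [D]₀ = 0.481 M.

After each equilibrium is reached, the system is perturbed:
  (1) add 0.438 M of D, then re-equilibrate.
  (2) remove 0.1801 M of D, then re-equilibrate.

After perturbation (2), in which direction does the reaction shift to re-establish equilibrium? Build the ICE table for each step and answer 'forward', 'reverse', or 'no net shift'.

Q₀ = 0.4192 vs Keq = 108.8 ⇒ Q<K, forward
Step 1:
                  M         E         L         D
  Initial    0.5609    0.2416     2.018     0.481
  Change    -0.2313   -0.2313   -0.4627    0.4627
  Equil      0.3296   0.01027     1.555    0.9437
  solve Keq expr → x = 0.2313; check Q = 108.8
Then add 0.438 M of D.
Step 2:
                  M         E         L         D
  Initial    0.3296   0.01027     1.555     1.382
  Change   0.009963  0.009963   0.01993  -0.01993
  Equil      0.3395   0.02023     1.575     1.362
  solve Keq expr → x = -0.009963; check Q = 108.8
Then remove 0.1801 M of D.
Step 3:
                  M         E         L         D
  Initial    0.3395   0.02023     1.575     1.182
  Change  -0.004391 -0.004391 -0.008782  0.008782
  Equil      0.3351   0.01584     1.566      1.19
  solve Keq expr → x = 0.004391; check Q = 108.8

Direction: forward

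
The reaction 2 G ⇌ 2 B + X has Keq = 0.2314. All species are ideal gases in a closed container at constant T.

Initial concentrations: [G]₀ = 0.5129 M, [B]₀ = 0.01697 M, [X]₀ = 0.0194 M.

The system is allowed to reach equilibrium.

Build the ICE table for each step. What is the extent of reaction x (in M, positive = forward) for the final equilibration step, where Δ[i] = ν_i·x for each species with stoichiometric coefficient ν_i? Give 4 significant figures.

x = 0.1369 M

Q₀ = 2.1237e-05 vs Keq = 0.2314 ⇒ Q<K, forward
Step 1:
                    G           B           X
  init         0.5129     0.01697      0.0194
  Δ           -0.2739      0.2739      0.1369
  eq            0.239      0.2908      0.1563
  solve Keq expr → x = 0.1369; check Q = 0.2314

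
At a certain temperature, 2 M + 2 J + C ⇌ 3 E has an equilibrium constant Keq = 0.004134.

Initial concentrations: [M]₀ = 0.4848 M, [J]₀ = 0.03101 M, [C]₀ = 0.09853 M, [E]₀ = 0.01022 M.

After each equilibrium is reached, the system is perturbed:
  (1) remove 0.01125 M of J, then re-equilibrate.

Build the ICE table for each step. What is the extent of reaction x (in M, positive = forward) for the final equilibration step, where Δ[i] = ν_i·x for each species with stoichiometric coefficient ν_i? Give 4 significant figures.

Q₀ = 0.04794 vs Keq = 0.004134 ⇒ Q>K, reverse
Step 1:
                    M           J           C           E
  Initial      0.4848     0.03101     0.09853     0.01022
  Change     0.003543    0.003543    0.001771   -0.005314
  Equil        0.4883     0.03455      0.1003    0.004906
  solve Keq expr → x = -0.001771; check Q = 0.004134
Then remove 0.01125 M of J.
Step 2:
                    M           J           C           E
  Initial      0.4883      0.0233      0.1003    0.004906
  Change   6.9980e-04  6.9980e-04  3.4990e-04    -0.00105
  Equil         0.489       0.024      0.1007    0.003856
  solve Keq expr → x = -3.4990e-04; check Q = 0.004134

x = -3.4990e-04 M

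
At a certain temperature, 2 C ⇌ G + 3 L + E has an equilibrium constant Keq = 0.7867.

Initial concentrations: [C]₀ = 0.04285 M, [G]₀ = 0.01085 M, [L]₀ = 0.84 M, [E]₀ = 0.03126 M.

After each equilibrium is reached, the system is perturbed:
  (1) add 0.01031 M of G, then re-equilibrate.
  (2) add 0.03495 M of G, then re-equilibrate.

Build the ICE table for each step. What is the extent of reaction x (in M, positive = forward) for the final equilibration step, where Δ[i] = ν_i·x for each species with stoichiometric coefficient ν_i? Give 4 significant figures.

Q₀ = 0.1095 vs Keq = 0.7867 ⇒ Q<K, forward
Step 1:
                   C          G          L          E
  I          0.04285    0.01085       0.84    0.03126
  C         -0.01743   0.008716    0.02615   0.008716
  E          0.02542    0.01957     0.8661    0.03998
  solve Keq expr → x = 0.008716; check Q = 0.7867
Then add 0.01031 M of G.
Step 2:
                   C          G          L          E
  I          0.02542    0.02988     0.8661    0.03998
  C         0.003899   -0.00195  -0.005849   -0.00195
  E          0.02932    0.02793     0.8603    0.03803
  solve Keq expr → x = -0.00195; check Q = 0.7867
Then add 0.03495 M of G.
Step 3:
                   C          G          L          E
  I          0.02932    0.06288     0.8603    0.03803
  C         0.009353  -0.004676   -0.01403  -0.004676
  E          0.03867     0.0582     0.8463    0.03335
  solve Keq expr → x = -0.004676; check Q = 0.7867

x = -0.004676 M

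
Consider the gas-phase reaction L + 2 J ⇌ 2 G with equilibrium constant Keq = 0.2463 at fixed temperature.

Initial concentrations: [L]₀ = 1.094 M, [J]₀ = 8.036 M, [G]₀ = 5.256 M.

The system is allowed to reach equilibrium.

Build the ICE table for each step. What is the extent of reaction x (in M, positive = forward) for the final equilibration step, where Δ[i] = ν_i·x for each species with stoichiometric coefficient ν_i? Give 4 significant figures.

Q₀ = 0.391 vs Keq = 0.2463 ⇒ Q>K, reverse
Step 1:
                  L         J         G
  I           1.094     8.036     5.256
  C          0.2188    0.4376   -0.4376
  E           1.313     8.474     4.818
  solve Keq expr → x = -0.2188; check Q = 0.2463

x = -0.2188 M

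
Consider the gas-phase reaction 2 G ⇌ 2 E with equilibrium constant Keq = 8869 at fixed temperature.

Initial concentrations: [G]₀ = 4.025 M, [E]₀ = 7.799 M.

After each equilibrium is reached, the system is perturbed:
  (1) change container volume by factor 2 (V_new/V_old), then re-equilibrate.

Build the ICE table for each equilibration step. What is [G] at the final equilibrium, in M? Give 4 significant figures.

[G]_eq = 0.06212 M

Q₀ = 3.754 vs Keq = 8869 ⇒ Q<K, forward
Step 1:
                  G         E
  I           4.025     7.799
  C          -3.901     3.901
  E          0.1242      11.7
  solve Keq expr → x = 1.95; check Q = 8869
Then change container volume by factor 2 (V_new/V_old).
Step 2:
                  G         E
  I         0.06212      5.85
  C               0         0
  E         0.06212      5.85
  solve Keq expr → x = 0; check Q = 8869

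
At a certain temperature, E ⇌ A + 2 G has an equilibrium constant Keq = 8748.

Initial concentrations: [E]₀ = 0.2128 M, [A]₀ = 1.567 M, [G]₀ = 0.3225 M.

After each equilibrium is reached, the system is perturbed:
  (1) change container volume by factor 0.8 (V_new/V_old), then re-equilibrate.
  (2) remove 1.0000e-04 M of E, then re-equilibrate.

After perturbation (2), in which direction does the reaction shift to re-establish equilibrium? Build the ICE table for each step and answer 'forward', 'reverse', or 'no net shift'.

Q₀ = 0.7659 vs Keq = 8748 ⇒ Q<K, forward
Step 1:
                  E         A         G
  Initial    0.2128     1.567    0.3225
  Change    -0.2127    0.2127    0.4254
  Equil   1.1379e-04      1.78    0.7479
  solve Keq expr → x = 0.2127; check Q = 8748
Then change container volume by factor 0.8 (V_new/V_old).
Step 2:
                  E         A         G
  Initial 1.4223e-04     2.225    0.9348
  Change  7.9922e-05 -7.9922e-05 -1.5984e-04
  Equil   2.2215e-04     2.225    0.9347
  solve Keq expr → x = -7.9922e-05; check Q = 8748
Then remove 1.0000e-04 M of E.
Step 3:
                  E         A         G
  Initial 1.2215e-04     2.225    0.9347
  Change  9.9895e-05 -9.9895e-05 -1.9979e-04
  Equil   2.2205e-04     2.224    0.9345
  solve Keq expr → x = -9.9895e-05; check Q = 8748

Direction: reverse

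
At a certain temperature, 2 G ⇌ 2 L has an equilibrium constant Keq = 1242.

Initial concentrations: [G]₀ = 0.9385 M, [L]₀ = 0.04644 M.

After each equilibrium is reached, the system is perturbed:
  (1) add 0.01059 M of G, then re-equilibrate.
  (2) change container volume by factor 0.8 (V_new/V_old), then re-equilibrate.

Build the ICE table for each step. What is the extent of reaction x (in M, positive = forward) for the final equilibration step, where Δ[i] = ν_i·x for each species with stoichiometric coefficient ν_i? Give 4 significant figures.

Q₀ = 0.002449 vs Keq = 1242 ⇒ Q<K, forward
Step 1:
                  G         L
  init       0.9385   0.04644
  Δ         -0.9113    0.9113
  eq        0.02718    0.9578
  solve Keq expr → x = 0.4557; check Q = 1242
Then add 0.01059 M of G.
Step 2:
                  G         L
  init      0.03777    0.9578
  Δ         -0.0103    0.0103
  eq        0.02747    0.9681
  solve Keq expr → x = 0.005149; check Q = 1242
Then change container volume by factor 0.8 (V_new/V_old).
Step 3:
                  G         L
  init      0.03434      1.21
  Δ               0         0
  eq        0.03434      1.21
  solve Keq expr → x = 0; check Q = 1242

x = 0 M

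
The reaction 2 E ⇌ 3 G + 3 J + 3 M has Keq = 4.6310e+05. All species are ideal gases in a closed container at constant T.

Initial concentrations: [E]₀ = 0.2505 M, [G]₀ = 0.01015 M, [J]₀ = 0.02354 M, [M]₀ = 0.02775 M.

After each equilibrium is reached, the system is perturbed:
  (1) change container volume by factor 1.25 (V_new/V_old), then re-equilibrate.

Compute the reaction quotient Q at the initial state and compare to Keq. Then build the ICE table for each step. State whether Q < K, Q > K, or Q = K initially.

Q₀ = 4.6451e-15; Q < K (proceeds forward)

Q₀ = 4.6451e-15 vs Keq = 4.6310e+05 ⇒ Q<K, forward
Step 1:
                  E         G         J         M
  init       0.2505   0.01015   0.02354   0.02775
  Δ         -0.2505    0.3757    0.3757    0.3757
  eq      2.2772e-05    0.3859    0.3993    0.4035
  solve Keq expr → x = 0.1252; check Q = 4.6310e+05
Then change container volume by factor 1.25 (V_new/V_old).
Step 2:
                  E         G         J         M
  init    1.8218e-05    0.3087    0.3194    0.3228
  Δ       -9.8732e-06 1.4810e-05 1.4810e-05 1.4810e-05
  eq      8.3445e-06    0.3087    0.3194    0.3228
  solve Keq expr → x = 4.9366e-06; check Q = 4.6310e+05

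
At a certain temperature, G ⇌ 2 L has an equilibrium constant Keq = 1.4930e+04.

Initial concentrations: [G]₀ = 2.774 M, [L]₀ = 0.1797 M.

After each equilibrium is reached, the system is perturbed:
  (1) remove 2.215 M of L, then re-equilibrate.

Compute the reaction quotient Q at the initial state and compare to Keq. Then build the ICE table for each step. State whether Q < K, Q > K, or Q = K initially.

Q₀ = 0.01164; Q < K (proceeds forward)

Q₀ = 0.01164 vs Keq = 1.4930e+04 ⇒ Q<K, forward
Step 1:
                    G           L
  init          2.774      0.1797
  Δ            -2.772       5.544
  eq         0.002194       5.723
  solve Keq expr → x = 2.772; check Q = 1.4930e+04
Then remove 2.215 M of L.
Step 2:
                    G           L
  init       0.002194       3.508
  Δ         -0.001368    0.002737
  eq       8.2568e-04       3.511
  solve Keq expr → x = 0.001368; check Q = 1.4930e+04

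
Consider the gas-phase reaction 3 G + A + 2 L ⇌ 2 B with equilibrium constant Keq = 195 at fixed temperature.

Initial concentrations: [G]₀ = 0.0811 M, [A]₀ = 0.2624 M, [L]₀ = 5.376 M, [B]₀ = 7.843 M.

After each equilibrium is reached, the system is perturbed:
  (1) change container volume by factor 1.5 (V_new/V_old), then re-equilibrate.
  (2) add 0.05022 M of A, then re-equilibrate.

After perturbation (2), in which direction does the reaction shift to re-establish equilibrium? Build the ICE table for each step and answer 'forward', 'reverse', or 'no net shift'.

Q₀ = 1.5206e+04 vs Keq = 195 ⇒ Q>K, reverse
Step 1:
                   G          A          L          B
  Initial     0.0811     0.2624      5.376      7.843
  Change      0.2274     0.0758     0.1516    -0.1516
  Equil       0.3085     0.3382      5.528      7.691
  solve Keq expr → x = -0.0758; check Q = 195
Then change container volume by factor 1.5 (V_new/V_old).
Step 2:
                   G          A          L          B
  Initial     0.2057     0.2255      3.685      5.128
  Change      0.1205    0.04016    0.08032   -0.08032
  Equil       0.3261     0.2656      3.765      5.047
  solve Keq expr → x = -0.04016; check Q = 195
Then add 0.05022 M of A.
Step 3:
                   G          A          L          B
  Initial     0.3261     0.3158      3.765      5.047
  Change    -0.01559  -0.005196   -0.01039    0.01039
  Equil       0.3105     0.3106      3.755      5.058
  solve Keq expr → x = 0.005196; check Q = 195

Direction: forward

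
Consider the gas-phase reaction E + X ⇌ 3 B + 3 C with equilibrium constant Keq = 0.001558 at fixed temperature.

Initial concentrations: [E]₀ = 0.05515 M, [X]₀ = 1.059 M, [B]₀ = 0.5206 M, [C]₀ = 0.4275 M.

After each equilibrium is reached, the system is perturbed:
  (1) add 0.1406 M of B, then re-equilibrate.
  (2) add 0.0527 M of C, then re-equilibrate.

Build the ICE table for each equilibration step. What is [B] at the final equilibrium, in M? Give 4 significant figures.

Q₀ = 0.1887 vs Keq = 0.001558 ⇒ Q>K, reverse
Step 1:
                  E         X         B         C
  Initial   0.05515     1.059    0.5206    0.4275
  Change    0.07416   0.07416   -0.2225   -0.2225
  Equil      0.1293     1.133    0.2981     0.205
  solve Keq expr → x = -0.07416; check Q = 0.001558
Then add 0.1406 M of B.
Step 2:
                  E         X         B         C
  Initial    0.1293     1.133    0.4387     0.205
  Change    0.01463   0.01463   -0.0439   -0.0439
  Equil      0.1439     1.148    0.3948    0.1611
  solve Keq expr → x = -0.01463; check Q = 0.001558
Then add 0.0527 M of C.
Step 3:
                  E         X         B         C
  Initial    0.1439     1.148    0.3948    0.2138
  Change    0.01101   0.01101  -0.03304  -0.03304
  Equil       0.155     1.159    0.3618    0.1808
  solve Keq expr → x = -0.01101; check Q = 0.001558

[B]_eq = 0.3618 M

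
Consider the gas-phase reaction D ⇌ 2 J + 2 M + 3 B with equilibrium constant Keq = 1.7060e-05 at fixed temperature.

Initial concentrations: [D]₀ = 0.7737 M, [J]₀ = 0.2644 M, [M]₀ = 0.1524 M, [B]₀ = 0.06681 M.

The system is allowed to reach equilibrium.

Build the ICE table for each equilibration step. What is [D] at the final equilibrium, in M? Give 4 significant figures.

[D]_eq = 0.7477 M

Q₀ = 6.2581e-07 vs Keq = 1.7060e-05 ⇒ Q<K, forward
Step 1:
                   D          J          M          B
  init        0.7737     0.2644     0.1524    0.06681
  Δ         -0.02605    0.05209    0.05209    0.07814
  eq          0.7477     0.3165     0.2045     0.1449
  solve Keq expr → x = 0.02605; check Q = 1.7060e-05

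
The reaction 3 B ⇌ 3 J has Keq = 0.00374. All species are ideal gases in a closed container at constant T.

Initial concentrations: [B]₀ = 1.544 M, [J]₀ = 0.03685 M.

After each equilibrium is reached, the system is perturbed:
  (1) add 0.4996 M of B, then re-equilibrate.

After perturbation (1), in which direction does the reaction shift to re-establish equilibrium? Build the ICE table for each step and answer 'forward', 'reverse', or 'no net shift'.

Q₀ = 1.3595e-05 vs Keq = 0.00374 ⇒ Q<K, forward
Step 1:
                    B           J
  I             1.544     0.03685
  C           -0.1756      0.1756
  E             1.368      0.2124
  solve Keq expr → x = 0.05852; check Q = 0.00374
Then add 0.4996 M of B.
Step 2:
                    B           J
  I             1.868      0.2124
  C          -0.06713     0.06713
  E             1.801      0.2795
  solve Keq expr → x = 0.02238; check Q = 0.00374

Direction: forward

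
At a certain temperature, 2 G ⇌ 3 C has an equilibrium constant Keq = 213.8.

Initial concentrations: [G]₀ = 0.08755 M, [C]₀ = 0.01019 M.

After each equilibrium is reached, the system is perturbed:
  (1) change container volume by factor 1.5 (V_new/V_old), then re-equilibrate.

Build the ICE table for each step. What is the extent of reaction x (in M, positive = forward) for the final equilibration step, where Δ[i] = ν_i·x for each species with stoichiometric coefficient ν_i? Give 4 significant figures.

Q₀ = 1.3804e-04 vs Keq = 213.8 ⇒ Q<K, forward
Step 1:
                   G          C
  I          0.08755    0.01019
  C         -0.08411     0.1262
  E         0.003443     0.1364
  solve Keq expr → x = 0.04205; check Q = 213.8
Then change container volume by factor 1.5 (V_new/V_old).
Step 2:
                   G          C
  I         0.002296     0.0909
  C       -4.0254e-04 6.0380e-04
  E         0.001893     0.0915
  solve Keq expr → x = 2.0127e-04; check Q = 213.8

x = 2.0127e-04 M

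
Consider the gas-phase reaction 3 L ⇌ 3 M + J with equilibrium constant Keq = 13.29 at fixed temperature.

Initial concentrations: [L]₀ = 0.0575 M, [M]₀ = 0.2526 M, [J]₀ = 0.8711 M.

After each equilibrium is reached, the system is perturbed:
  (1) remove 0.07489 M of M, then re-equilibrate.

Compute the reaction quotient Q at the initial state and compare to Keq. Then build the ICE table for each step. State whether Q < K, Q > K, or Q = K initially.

Q₀ = 73.85 vs Keq = 13.29 ⇒ Q>K, reverse
Step 1:
                   L          M          J
  Initial     0.0575     0.2526     0.8711
  Change     0.03135   -0.03135   -0.01045
  Equil      0.08885     0.2213     0.8607
  solve Keq expr → x = -0.01045; check Q = 13.29
Then remove 0.07489 M of M.
Step 2:
                   L          M          J
  Initial    0.08885     0.1464     0.8607
  Change    -0.02133    0.02133   0.007108
  Equil      0.06752     0.1677     0.8678
  solve Keq expr → x = 0.007108; check Q = 13.29

Q₀ = 73.85; Q > K (proceeds reverse)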